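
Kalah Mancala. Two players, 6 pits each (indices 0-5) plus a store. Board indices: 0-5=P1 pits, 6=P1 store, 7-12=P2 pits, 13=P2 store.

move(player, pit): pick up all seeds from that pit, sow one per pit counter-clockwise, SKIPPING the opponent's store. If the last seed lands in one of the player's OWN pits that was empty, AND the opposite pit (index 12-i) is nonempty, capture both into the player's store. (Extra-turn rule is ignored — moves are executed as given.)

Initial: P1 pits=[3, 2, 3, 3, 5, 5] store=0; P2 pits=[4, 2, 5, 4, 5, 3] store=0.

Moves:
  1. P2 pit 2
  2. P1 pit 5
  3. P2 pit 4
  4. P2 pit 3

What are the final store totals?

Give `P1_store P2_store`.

Answer: 1 3

Derivation:
Move 1: P2 pit2 -> P1=[4,2,3,3,5,5](0) P2=[4,2,0,5,6,4](1)
Move 2: P1 pit5 -> P1=[4,2,3,3,5,0](1) P2=[5,3,1,6,6,4](1)
Move 3: P2 pit4 -> P1=[5,3,4,4,5,0](1) P2=[5,3,1,6,0,5](2)
Move 4: P2 pit3 -> P1=[6,4,5,4,5,0](1) P2=[5,3,1,0,1,6](3)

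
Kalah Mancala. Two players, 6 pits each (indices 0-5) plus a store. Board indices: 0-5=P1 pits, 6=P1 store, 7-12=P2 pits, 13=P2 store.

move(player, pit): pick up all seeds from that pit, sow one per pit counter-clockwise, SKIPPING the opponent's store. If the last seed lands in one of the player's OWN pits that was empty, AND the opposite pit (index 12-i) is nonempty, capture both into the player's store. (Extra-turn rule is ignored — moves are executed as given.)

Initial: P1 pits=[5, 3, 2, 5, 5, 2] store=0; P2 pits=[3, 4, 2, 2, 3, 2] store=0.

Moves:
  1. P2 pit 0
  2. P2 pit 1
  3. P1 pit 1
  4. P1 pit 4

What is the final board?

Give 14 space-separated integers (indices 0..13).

Answer: 5 0 3 6 0 3 1 1 1 5 5 4 3 1

Derivation:
Move 1: P2 pit0 -> P1=[5,3,2,5,5,2](0) P2=[0,5,3,3,3,2](0)
Move 2: P2 pit1 -> P1=[5,3,2,5,5,2](0) P2=[0,0,4,4,4,3](1)
Move 3: P1 pit1 -> P1=[5,0,3,6,6,2](0) P2=[0,0,4,4,4,3](1)
Move 4: P1 pit4 -> P1=[5,0,3,6,0,3](1) P2=[1,1,5,5,4,3](1)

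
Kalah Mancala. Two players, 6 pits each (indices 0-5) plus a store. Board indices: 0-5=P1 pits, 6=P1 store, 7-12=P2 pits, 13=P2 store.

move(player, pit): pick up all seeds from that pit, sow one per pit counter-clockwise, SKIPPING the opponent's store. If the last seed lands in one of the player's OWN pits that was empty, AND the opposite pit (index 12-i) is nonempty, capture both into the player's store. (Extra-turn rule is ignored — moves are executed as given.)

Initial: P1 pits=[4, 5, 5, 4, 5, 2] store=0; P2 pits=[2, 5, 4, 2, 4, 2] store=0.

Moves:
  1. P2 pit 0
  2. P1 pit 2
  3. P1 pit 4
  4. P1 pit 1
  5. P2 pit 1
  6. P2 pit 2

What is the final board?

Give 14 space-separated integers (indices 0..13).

Move 1: P2 pit0 -> P1=[4,5,5,4,5,2](0) P2=[0,6,5,2,4,2](0)
Move 2: P1 pit2 -> P1=[4,5,0,5,6,3](1) P2=[1,6,5,2,4,2](0)
Move 3: P1 pit4 -> P1=[4,5,0,5,0,4](2) P2=[2,7,6,3,4,2](0)
Move 4: P1 pit1 -> P1=[4,0,1,6,1,5](3) P2=[2,7,6,3,4,2](0)
Move 5: P2 pit1 -> P1=[5,1,1,6,1,5](3) P2=[2,0,7,4,5,3](1)
Move 6: P2 pit2 -> P1=[6,2,2,6,1,5](3) P2=[2,0,0,5,6,4](2)

Answer: 6 2 2 6 1 5 3 2 0 0 5 6 4 2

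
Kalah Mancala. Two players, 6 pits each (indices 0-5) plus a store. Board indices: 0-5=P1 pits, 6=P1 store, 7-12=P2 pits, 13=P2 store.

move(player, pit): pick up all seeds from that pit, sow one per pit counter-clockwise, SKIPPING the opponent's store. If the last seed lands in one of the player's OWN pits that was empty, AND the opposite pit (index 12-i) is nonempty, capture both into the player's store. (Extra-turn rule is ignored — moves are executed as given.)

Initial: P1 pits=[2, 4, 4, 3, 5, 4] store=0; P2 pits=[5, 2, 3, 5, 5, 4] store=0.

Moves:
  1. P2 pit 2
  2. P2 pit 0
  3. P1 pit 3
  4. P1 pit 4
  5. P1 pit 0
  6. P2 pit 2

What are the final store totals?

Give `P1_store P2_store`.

Move 1: P2 pit2 -> P1=[2,4,4,3,5,4](0) P2=[5,2,0,6,6,5](0)
Move 2: P2 pit0 -> P1=[2,4,4,3,5,4](0) P2=[0,3,1,7,7,6](0)
Move 3: P1 pit3 -> P1=[2,4,4,0,6,5](1) P2=[0,3,1,7,7,6](0)
Move 4: P1 pit4 -> P1=[2,4,4,0,0,6](2) P2=[1,4,2,8,7,6](0)
Move 5: P1 pit0 -> P1=[0,5,5,0,0,6](2) P2=[1,4,2,8,7,6](0)
Move 6: P2 pit2 -> P1=[0,5,5,0,0,6](2) P2=[1,4,0,9,8,6](0)

Answer: 2 0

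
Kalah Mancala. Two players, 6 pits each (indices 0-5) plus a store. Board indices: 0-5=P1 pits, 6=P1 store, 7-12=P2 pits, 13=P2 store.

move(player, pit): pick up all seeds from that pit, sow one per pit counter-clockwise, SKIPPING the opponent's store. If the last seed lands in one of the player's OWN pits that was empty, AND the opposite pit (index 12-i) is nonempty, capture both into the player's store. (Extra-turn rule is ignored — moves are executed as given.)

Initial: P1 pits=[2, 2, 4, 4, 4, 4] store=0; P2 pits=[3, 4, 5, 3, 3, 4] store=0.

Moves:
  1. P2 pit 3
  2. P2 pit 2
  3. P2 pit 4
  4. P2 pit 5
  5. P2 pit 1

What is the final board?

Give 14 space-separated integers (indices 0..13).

Answer: 0 4 6 5 5 5 0 3 0 1 2 1 0 10

Derivation:
Move 1: P2 pit3 -> P1=[2,2,4,4,4,4](0) P2=[3,4,5,0,4,5](1)
Move 2: P2 pit2 -> P1=[3,2,4,4,4,4](0) P2=[3,4,0,1,5,6](2)
Move 3: P2 pit4 -> P1=[4,3,5,4,4,4](0) P2=[3,4,0,1,0,7](3)
Move 4: P2 pit5 -> P1=[5,4,6,5,5,5](0) P2=[3,4,0,1,0,0](4)
Move 5: P2 pit1 -> P1=[0,4,6,5,5,5](0) P2=[3,0,1,2,1,0](10)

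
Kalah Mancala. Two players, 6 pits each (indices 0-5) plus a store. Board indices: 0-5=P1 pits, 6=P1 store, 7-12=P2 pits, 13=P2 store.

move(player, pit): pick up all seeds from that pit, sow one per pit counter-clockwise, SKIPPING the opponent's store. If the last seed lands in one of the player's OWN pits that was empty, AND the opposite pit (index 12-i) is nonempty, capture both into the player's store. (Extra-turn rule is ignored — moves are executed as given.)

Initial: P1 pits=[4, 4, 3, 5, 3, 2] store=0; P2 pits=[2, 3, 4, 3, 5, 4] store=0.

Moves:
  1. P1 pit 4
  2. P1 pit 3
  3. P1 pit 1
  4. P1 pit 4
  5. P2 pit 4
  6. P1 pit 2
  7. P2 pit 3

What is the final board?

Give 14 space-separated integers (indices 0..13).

Move 1: P1 pit4 -> P1=[4,4,3,5,0,3](1) P2=[3,3,4,3,5,4](0)
Move 2: P1 pit3 -> P1=[4,4,3,0,1,4](2) P2=[4,4,4,3,5,4](0)
Move 3: P1 pit1 -> P1=[4,0,4,1,2,5](2) P2=[4,4,4,3,5,4](0)
Move 4: P1 pit4 -> P1=[4,0,4,1,0,6](3) P2=[4,4,4,3,5,4](0)
Move 5: P2 pit4 -> P1=[5,1,5,1,0,6](3) P2=[4,4,4,3,0,5](1)
Move 6: P1 pit2 -> P1=[5,1,0,2,1,7](4) P2=[5,4,4,3,0,5](1)
Move 7: P2 pit3 -> P1=[5,1,0,2,1,7](4) P2=[5,4,4,0,1,6](2)

Answer: 5 1 0 2 1 7 4 5 4 4 0 1 6 2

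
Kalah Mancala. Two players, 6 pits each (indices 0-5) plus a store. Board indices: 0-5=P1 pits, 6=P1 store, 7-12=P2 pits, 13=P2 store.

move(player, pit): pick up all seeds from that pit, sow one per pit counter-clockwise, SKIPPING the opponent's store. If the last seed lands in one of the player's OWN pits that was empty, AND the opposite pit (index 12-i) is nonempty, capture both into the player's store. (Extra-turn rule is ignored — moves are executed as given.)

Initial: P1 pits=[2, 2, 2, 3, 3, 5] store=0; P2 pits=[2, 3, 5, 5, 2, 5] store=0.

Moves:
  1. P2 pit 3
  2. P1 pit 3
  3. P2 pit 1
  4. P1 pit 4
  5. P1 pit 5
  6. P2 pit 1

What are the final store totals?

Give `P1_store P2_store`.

Answer: 3 1

Derivation:
Move 1: P2 pit3 -> P1=[3,3,2,3,3,5](0) P2=[2,3,5,0,3,6](1)
Move 2: P1 pit3 -> P1=[3,3,2,0,4,6](1) P2=[2,3,5,0,3,6](1)
Move 3: P2 pit1 -> P1=[3,3,2,0,4,6](1) P2=[2,0,6,1,4,6](1)
Move 4: P1 pit4 -> P1=[3,3,2,0,0,7](2) P2=[3,1,6,1,4,6](1)
Move 5: P1 pit5 -> P1=[3,3,2,0,0,0](3) P2=[4,2,7,2,5,7](1)
Move 6: P2 pit1 -> P1=[3,3,2,0,0,0](3) P2=[4,0,8,3,5,7](1)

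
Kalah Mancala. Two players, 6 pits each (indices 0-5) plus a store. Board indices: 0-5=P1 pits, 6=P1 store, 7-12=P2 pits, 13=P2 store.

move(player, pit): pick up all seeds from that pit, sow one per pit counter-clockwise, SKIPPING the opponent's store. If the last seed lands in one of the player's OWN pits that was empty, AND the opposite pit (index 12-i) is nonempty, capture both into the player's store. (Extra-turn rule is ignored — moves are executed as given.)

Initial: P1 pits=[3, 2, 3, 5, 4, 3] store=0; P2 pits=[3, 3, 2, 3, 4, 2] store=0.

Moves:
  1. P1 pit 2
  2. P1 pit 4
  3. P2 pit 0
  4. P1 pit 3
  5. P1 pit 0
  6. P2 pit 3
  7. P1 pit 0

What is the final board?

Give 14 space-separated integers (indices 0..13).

Move 1: P1 pit2 -> P1=[3,2,0,6,5,4](0) P2=[3,3,2,3,4,2](0)
Move 2: P1 pit4 -> P1=[3,2,0,6,0,5](1) P2=[4,4,3,3,4,2](0)
Move 3: P2 pit0 -> P1=[3,2,0,6,0,5](1) P2=[0,5,4,4,5,2](0)
Move 4: P1 pit3 -> P1=[3,2,0,0,1,6](2) P2=[1,6,5,4,5,2](0)
Move 5: P1 pit0 -> P1=[0,3,1,0,1,6](8) P2=[1,6,0,4,5,2](0)
Move 6: P2 pit3 -> P1=[1,3,1,0,1,6](8) P2=[1,6,0,0,6,3](1)
Move 7: P1 pit0 -> P1=[0,4,1,0,1,6](8) P2=[1,6,0,0,6,3](1)

Answer: 0 4 1 0 1 6 8 1 6 0 0 6 3 1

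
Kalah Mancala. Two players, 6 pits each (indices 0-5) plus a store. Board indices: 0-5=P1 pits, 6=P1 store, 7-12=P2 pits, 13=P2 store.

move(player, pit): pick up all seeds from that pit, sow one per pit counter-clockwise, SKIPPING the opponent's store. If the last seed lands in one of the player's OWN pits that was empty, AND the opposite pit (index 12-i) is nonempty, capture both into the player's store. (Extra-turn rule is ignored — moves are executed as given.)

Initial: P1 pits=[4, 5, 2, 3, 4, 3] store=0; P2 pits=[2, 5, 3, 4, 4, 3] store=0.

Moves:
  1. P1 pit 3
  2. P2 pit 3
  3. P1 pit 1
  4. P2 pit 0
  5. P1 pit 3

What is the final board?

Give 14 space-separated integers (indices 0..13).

Answer: 5 0 3 0 7 5 2 0 6 4 0 5 4 1

Derivation:
Move 1: P1 pit3 -> P1=[4,5,2,0,5,4](1) P2=[2,5,3,4,4,3](0)
Move 2: P2 pit3 -> P1=[5,5,2,0,5,4](1) P2=[2,5,3,0,5,4](1)
Move 3: P1 pit1 -> P1=[5,0,3,1,6,5](2) P2=[2,5,3,0,5,4](1)
Move 4: P2 pit0 -> P1=[5,0,3,1,6,5](2) P2=[0,6,4,0,5,4](1)
Move 5: P1 pit3 -> P1=[5,0,3,0,7,5](2) P2=[0,6,4,0,5,4](1)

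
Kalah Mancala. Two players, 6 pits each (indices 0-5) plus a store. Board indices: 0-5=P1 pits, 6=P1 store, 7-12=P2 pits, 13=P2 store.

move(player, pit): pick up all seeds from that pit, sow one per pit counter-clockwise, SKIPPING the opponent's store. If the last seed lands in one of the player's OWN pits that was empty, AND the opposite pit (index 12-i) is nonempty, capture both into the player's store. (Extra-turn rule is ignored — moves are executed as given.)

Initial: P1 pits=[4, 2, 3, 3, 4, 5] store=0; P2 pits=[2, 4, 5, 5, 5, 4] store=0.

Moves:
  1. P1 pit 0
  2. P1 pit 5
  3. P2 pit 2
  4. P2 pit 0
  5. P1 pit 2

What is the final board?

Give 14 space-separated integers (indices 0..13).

Answer: 1 4 0 5 6 1 2 0 6 1 8 6 5 1

Derivation:
Move 1: P1 pit0 -> P1=[0,3,4,4,5,5](0) P2=[2,4,5,5,5,4](0)
Move 2: P1 pit5 -> P1=[0,3,4,4,5,0](1) P2=[3,5,6,6,5,4](0)
Move 3: P2 pit2 -> P1=[1,4,4,4,5,0](1) P2=[3,5,0,7,6,5](1)
Move 4: P2 pit0 -> P1=[1,4,4,4,5,0](1) P2=[0,6,1,8,6,5](1)
Move 5: P1 pit2 -> P1=[1,4,0,5,6,1](2) P2=[0,6,1,8,6,5](1)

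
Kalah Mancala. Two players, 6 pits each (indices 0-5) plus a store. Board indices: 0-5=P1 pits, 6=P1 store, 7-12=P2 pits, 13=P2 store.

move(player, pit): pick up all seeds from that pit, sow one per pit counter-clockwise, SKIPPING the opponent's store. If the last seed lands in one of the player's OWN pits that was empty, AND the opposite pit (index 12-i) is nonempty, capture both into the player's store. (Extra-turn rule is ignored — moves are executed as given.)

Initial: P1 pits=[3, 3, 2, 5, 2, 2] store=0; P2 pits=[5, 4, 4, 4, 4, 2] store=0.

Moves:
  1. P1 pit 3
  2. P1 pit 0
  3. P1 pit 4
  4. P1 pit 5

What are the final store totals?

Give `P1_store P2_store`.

Move 1: P1 pit3 -> P1=[3,3,2,0,3,3](1) P2=[6,5,4,4,4,2](0)
Move 2: P1 pit0 -> P1=[0,4,3,0,3,3](6) P2=[6,5,0,4,4,2](0)
Move 3: P1 pit4 -> P1=[0,4,3,0,0,4](7) P2=[7,5,0,4,4,2](0)
Move 4: P1 pit5 -> P1=[0,4,3,0,0,0](8) P2=[8,6,1,4,4,2](0)

Answer: 8 0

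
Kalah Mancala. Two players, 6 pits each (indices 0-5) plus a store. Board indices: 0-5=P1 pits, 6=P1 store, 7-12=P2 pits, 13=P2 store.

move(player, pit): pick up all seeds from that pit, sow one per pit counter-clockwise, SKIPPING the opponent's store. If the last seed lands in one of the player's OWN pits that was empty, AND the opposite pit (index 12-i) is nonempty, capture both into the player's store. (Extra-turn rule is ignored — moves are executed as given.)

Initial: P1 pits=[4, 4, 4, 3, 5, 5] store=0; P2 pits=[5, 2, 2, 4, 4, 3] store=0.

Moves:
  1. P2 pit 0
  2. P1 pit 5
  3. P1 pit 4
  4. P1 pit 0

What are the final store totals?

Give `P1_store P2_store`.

Move 1: P2 pit0 -> P1=[4,4,4,3,5,5](0) P2=[0,3,3,5,5,4](0)
Move 2: P1 pit5 -> P1=[4,4,4,3,5,0](1) P2=[1,4,4,6,5,4](0)
Move 3: P1 pit4 -> P1=[4,4,4,3,0,1](2) P2=[2,5,5,6,5,4](0)
Move 4: P1 pit0 -> P1=[0,5,5,4,0,1](8) P2=[2,0,5,6,5,4](0)

Answer: 8 0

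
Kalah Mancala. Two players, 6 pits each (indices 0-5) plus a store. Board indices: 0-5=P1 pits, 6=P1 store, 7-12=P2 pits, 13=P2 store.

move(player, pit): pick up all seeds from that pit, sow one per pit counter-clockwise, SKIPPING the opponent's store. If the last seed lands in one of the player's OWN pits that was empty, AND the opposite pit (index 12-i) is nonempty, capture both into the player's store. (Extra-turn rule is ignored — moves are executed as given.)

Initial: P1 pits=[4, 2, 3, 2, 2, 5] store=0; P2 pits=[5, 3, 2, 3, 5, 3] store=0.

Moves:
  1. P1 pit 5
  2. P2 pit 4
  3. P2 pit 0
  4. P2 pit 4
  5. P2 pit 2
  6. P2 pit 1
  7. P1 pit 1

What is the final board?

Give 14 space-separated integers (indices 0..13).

Answer: 5 0 5 3 3 0 1 0 0 1 7 2 8 4

Derivation:
Move 1: P1 pit5 -> P1=[4,2,3,2,2,0](1) P2=[6,4,3,4,5,3](0)
Move 2: P2 pit4 -> P1=[5,3,4,2,2,0](1) P2=[6,4,3,4,0,4](1)
Move 3: P2 pit0 -> P1=[5,3,4,2,2,0](1) P2=[0,5,4,5,1,5](2)
Move 4: P2 pit4 -> P1=[5,3,4,2,2,0](1) P2=[0,5,4,5,0,6](2)
Move 5: P2 pit2 -> P1=[5,3,4,2,2,0](1) P2=[0,5,0,6,1,7](3)
Move 6: P2 pit1 -> P1=[5,3,4,2,2,0](1) P2=[0,0,1,7,2,8](4)
Move 7: P1 pit1 -> P1=[5,0,5,3,3,0](1) P2=[0,0,1,7,2,8](4)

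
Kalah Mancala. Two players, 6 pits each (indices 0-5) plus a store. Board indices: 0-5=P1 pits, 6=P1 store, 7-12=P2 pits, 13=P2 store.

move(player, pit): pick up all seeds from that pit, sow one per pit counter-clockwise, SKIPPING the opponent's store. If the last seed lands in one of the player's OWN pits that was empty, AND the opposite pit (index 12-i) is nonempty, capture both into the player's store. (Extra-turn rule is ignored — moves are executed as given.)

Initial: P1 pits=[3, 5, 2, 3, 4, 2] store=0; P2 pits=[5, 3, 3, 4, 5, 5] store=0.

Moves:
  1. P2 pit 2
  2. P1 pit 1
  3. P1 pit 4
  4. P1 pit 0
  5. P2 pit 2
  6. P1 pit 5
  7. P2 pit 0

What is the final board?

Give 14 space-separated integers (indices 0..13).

Answer: 1 1 4 5 0 0 3 0 6 2 7 7 7 1

Derivation:
Move 1: P2 pit2 -> P1=[3,5,2,3,4,2](0) P2=[5,3,0,5,6,6](0)
Move 2: P1 pit1 -> P1=[3,0,3,4,5,3](1) P2=[5,3,0,5,6,6](0)
Move 3: P1 pit4 -> P1=[3,0,3,4,0,4](2) P2=[6,4,1,5,6,6](0)
Move 4: P1 pit0 -> P1=[0,1,4,5,0,4](2) P2=[6,4,1,5,6,6](0)
Move 5: P2 pit2 -> P1=[0,1,4,5,0,4](2) P2=[6,4,0,6,6,6](0)
Move 6: P1 pit5 -> P1=[0,1,4,5,0,0](3) P2=[7,5,1,6,6,6](0)
Move 7: P2 pit0 -> P1=[1,1,4,5,0,0](3) P2=[0,6,2,7,7,7](1)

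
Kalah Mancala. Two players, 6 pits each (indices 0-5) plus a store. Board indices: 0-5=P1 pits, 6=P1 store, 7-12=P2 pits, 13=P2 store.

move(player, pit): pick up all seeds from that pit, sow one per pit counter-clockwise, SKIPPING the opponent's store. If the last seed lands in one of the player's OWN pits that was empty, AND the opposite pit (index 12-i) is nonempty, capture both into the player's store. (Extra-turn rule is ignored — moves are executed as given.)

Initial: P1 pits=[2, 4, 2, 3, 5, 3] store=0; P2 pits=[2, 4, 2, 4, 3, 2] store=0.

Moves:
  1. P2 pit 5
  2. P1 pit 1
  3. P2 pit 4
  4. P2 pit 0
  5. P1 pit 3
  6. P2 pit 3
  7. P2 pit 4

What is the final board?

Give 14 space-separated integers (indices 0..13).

Answer: 5 0 3 0 7 5 1 1 5 3 0 0 3 3

Derivation:
Move 1: P2 pit5 -> P1=[3,4,2,3,5,3](0) P2=[2,4,2,4,3,0](1)
Move 2: P1 pit1 -> P1=[3,0,3,4,6,4](0) P2=[2,4,2,4,3,0](1)
Move 3: P2 pit4 -> P1=[4,0,3,4,6,4](0) P2=[2,4,2,4,0,1](2)
Move 4: P2 pit0 -> P1=[4,0,3,4,6,4](0) P2=[0,5,3,4,0,1](2)
Move 5: P1 pit3 -> P1=[4,0,3,0,7,5](1) P2=[1,5,3,4,0,1](2)
Move 6: P2 pit3 -> P1=[5,0,3,0,7,5](1) P2=[1,5,3,0,1,2](3)
Move 7: P2 pit4 -> P1=[5,0,3,0,7,5](1) P2=[1,5,3,0,0,3](3)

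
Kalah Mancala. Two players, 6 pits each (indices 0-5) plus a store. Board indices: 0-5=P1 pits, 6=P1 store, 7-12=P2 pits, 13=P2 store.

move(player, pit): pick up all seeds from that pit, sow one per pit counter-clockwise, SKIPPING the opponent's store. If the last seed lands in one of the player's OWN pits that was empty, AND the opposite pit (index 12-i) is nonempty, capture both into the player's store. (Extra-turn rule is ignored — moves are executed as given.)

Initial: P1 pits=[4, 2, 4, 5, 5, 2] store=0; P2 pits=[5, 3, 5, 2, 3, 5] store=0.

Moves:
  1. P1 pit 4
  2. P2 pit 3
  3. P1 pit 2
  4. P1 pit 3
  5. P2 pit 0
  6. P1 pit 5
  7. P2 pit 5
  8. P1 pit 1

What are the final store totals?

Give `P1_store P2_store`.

Move 1: P1 pit4 -> P1=[4,2,4,5,0,3](1) P2=[6,4,6,2,3,5](0)
Move 2: P2 pit3 -> P1=[4,2,4,5,0,3](1) P2=[6,4,6,0,4,6](0)
Move 3: P1 pit2 -> P1=[4,2,0,6,1,4](2) P2=[6,4,6,0,4,6](0)
Move 4: P1 pit3 -> P1=[4,2,0,0,2,5](3) P2=[7,5,7,0,4,6](0)
Move 5: P2 pit0 -> P1=[5,2,0,0,2,5](3) P2=[0,6,8,1,5,7](1)
Move 6: P1 pit5 -> P1=[5,2,0,0,2,0](4) P2=[1,7,9,2,5,7](1)
Move 7: P2 pit5 -> P1=[6,3,1,1,3,1](4) P2=[1,7,9,2,5,0](2)
Move 8: P1 pit1 -> P1=[6,0,2,2,4,1](4) P2=[1,7,9,2,5,0](2)

Answer: 4 2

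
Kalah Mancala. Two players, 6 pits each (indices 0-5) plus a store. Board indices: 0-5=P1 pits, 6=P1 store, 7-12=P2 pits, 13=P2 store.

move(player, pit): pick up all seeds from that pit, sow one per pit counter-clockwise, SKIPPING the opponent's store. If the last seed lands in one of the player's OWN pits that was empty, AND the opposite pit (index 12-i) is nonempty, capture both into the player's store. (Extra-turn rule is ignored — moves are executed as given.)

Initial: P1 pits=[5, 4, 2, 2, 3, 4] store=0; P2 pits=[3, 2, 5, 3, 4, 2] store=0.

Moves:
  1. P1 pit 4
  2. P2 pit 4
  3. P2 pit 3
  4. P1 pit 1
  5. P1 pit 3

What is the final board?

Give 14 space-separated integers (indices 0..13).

Move 1: P1 pit4 -> P1=[5,4,2,2,0,5](1) P2=[4,2,5,3,4,2](0)
Move 2: P2 pit4 -> P1=[6,5,2,2,0,5](1) P2=[4,2,5,3,0,3](1)
Move 3: P2 pit3 -> P1=[6,5,2,2,0,5](1) P2=[4,2,5,0,1,4](2)
Move 4: P1 pit1 -> P1=[6,0,3,3,1,6](2) P2=[4,2,5,0,1,4](2)
Move 5: P1 pit3 -> P1=[6,0,3,0,2,7](3) P2=[4,2,5,0,1,4](2)

Answer: 6 0 3 0 2 7 3 4 2 5 0 1 4 2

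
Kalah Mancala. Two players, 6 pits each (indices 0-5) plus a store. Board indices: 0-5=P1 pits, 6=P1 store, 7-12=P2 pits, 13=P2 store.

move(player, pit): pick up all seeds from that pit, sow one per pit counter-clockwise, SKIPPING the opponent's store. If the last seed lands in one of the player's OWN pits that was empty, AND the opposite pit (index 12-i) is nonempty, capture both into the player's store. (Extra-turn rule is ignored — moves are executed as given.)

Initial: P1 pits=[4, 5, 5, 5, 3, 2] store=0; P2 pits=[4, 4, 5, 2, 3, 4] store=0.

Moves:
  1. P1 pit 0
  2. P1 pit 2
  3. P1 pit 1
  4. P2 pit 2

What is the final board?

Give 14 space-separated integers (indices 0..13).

Move 1: P1 pit0 -> P1=[0,6,6,6,4,2](0) P2=[4,4,5,2,3,4](0)
Move 2: P1 pit2 -> P1=[0,6,0,7,5,3](1) P2=[5,5,5,2,3,4](0)
Move 3: P1 pit1 -> P1=[0,0,1,8,6,4](2) P2=[6,5,5,2,3,4](0)
Move 4: P2 pit2 -> P1=[1,0,1,8,6,4](2) P2=[6,5,0,3,4,5](1)

Answer: 1 0 1 8 6 4 2 6 5 0 3 4 5 1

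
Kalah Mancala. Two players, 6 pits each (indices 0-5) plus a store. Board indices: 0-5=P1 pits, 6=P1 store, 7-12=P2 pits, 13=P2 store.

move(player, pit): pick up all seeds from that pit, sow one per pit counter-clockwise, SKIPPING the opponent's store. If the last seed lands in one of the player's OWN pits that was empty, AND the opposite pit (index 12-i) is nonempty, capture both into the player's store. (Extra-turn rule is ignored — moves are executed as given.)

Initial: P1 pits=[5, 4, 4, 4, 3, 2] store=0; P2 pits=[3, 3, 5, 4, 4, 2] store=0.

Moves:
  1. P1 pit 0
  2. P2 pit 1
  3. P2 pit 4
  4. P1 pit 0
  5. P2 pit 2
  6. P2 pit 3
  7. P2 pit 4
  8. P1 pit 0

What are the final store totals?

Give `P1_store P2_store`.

Answer: 0 4

Derivation:
Move 1: P1 pit0 -> P1=[0,5,5,5,4,3](0) P2=[3,3,5,4,4,2](0)
Move 2: P2 pit1 -> P1=[0,5,5,5,4,3](0) P2=[3,0,6,5,5,2](0)
Move 3: P2 pit4 -> P1=[1,6,6,5,4,3](0) P2=[3,0,6,5,0,3](1)
Move 4: P1 pit0 -> P1=[0,7,6,5,4,3](0) P2=[3,0,6,5,0,3](1)
Move 5: P2 pit2 -> P1=[1,8,6,5,4,3](0) P2=[3,0,0,6,1,4](2)
Move 6: P2 pit3 -> P1=[2,9,7,5,4,3](0) P2=[3,0,0,0,2,5](3)
Move 7: P2 pit4 -> P1=[2,9,7,5,4,3](0) P2=[3,0,0,0,0,6](4)
Move 8: P1 pit0 -> P1=[0,10,8,5,4,3](0) P2=[3,0,0,0,0,6](4)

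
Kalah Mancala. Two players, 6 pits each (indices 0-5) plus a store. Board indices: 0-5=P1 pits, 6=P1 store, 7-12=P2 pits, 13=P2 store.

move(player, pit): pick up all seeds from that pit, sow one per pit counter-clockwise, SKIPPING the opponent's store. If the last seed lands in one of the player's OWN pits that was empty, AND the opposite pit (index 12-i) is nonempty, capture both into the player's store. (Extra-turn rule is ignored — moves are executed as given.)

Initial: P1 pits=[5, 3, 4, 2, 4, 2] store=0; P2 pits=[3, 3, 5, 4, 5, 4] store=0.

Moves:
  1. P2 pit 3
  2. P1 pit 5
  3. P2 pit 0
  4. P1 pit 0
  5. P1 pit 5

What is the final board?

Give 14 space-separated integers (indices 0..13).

Move 1: P2 pit3 -> P1=[6,3,4,2,4,2](0) P2=[3,3,5,0,6,5](1)
Move 2: P1 pit5 -> P1=[6,3,4,2,4,0](1) P2=[4,3,5,0,6,5](1)
Move 3: P2 pit0 -> P1=[6,3,4,2,4,0](1) P2=[0,4,6,1,7,5](1)
Move 4: P1 pit0 -> P1=[0,4,5,3,5,1](2) P2=[0,4,6,1,7,5](1)
Move 5: P1 pit5 -> P1=[0,4,5,3,5,0](3) P2=[0,4,6,1,7,5](1)

Answer: 0 4 5 3 5 0 3 0 4 6 1 7 5 1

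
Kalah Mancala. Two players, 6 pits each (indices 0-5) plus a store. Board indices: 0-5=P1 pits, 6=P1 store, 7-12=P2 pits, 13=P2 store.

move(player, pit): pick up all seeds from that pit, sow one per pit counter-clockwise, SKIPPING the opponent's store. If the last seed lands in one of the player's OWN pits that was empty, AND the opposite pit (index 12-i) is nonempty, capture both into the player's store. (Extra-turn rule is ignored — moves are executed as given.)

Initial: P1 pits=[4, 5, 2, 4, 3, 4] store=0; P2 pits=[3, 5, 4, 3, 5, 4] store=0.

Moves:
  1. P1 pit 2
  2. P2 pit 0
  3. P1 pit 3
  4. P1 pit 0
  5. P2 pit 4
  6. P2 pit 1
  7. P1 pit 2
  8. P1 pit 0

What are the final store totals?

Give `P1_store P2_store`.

Answer: 7 2

Derivation:
Move 1: P1 pit2 -> P1=[4,5,0,5,4,4](0) P2=[3,5,4,3,5,4](0)
Move 2: P2 pit0 -> P1=[4,5,0,5,4,4](0) P2=[0,6,5,4,5,4](0)
Move 3: P1 pit3 -> P1=[4,5,0,0,5,5](1) P2=[1,7,5,4,5,4](0)
Move 4: P1 pit0 -> P1=[0,6,1,1,6,5](1) P2=[1,7,5,4,5,4](0)
Move 5: P2 pit4 -> P1=[1,7,2,1,6,5](1) P2=[1,7,5,4,0,5](1)
Move 6: P2 pit1 -> P1=[2,8,2,1,6,5](1) P2=[1,0,6,5,1,6](2)
Move 7: P1 pit2 -> P1=[2,8,0,2,7,5](1) P2=[1,0,6,5,1,6](2)
Move 8: P1 pit0 -> P1=[0,9,0,2,7,5](7) P2=[1,0,6,0,1,6](2)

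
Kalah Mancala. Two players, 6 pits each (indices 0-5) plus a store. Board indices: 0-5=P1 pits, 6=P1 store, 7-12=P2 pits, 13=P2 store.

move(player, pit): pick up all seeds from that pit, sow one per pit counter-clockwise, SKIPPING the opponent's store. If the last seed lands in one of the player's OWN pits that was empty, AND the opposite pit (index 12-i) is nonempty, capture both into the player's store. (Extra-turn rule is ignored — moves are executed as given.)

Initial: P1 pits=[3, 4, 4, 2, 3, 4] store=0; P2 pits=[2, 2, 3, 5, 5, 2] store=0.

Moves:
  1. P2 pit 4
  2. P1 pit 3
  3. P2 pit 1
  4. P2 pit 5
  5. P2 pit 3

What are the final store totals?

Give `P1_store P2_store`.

Move 1: P2 pit4 -> P1=[4,5,5,2,3,4](0) P2=[2,2,3,5,0,3](1)
Move 2: P1 pit3 -> P1=[4,5,5,0,4,5](0) P2=[2,2,3,5,0,3](1)
Move 3: P2 pit1 -> P1=[4,5,5,0,4,5](0) P2=[2,0,4,6,0,3](1)
Move 4: P2 pit5 -> P1=[5,6,5,0,4,5](0) P2=[2,0,4,6,0,0](2)
Move 5: P2 pit3 -> P1=[6,7,6,0,4,5](0) P2=[2,0,4,0,1,1](3)

Answer: 0 3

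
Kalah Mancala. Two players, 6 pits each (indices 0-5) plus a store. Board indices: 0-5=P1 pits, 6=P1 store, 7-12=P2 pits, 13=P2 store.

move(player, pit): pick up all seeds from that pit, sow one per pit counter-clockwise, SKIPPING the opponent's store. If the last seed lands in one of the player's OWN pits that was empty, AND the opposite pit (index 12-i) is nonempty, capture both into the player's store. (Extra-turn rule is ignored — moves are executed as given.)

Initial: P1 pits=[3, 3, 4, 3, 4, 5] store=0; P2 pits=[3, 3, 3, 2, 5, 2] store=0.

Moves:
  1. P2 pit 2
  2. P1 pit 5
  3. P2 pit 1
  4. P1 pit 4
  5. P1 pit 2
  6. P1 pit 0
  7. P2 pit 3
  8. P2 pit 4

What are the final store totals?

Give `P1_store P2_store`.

Move 1: P2 pit2 -> P1=[3,3,4,3,4,5](0) P2=[3,3,0,3,6,3](0)
Move 2: P1 pit5 -> P1=[3,3,4,3,4,0](1) P2=[4,4,1,4,6,3](0)
Move 3: P2 pit1 -> P1=[3,3,4,3,4,0](1) P2=[4,0,2,5,7,4](0)
Move 4: P1 pit4 -> P1=[3,3,4,3,0,1](2) P2=[5,1,2,5,7,4](0)
Move 5: P1 pit2 -> P1=[3,3,0,4,1,2](3) P2=[5,1,2,5,7,4](0)
Move 6: P1 pit0 -> P1=[0,4,1,5,1,2](3) P2=[5,1,2,5,7,4](0)
Move 7: P2 pit3 -> P1=[1,5,1,5,1,2](3) P2=[5,1,2,0,8,5](1)
Move 8: P2 pit4 -> P1=[2,6,2,6,2,3](3) P2=[5,1,2,0,0,6](2)

Answer: 3 2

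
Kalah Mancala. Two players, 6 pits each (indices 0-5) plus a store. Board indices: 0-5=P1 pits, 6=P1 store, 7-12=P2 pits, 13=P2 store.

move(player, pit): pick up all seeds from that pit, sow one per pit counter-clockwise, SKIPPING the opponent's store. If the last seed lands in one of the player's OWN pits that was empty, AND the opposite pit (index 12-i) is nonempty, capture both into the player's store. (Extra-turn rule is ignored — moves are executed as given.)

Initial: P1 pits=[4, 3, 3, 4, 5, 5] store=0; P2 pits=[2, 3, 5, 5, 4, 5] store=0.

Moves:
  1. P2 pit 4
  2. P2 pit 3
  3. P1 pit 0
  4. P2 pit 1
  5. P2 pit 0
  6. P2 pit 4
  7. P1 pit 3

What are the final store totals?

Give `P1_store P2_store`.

Move 1: P2 pit4 -> P1=[5,4,3,4,5,5](0) P2=[2,3,5,5,0,6](1)
Move 2: P2 pit3 -> P1=[6,5,3,4,5,5](0) P2=[2,3,5,0,1,7](2)
Move 3: P1 pit0 -> P1=[0,6,4,5,6,6](1) P2=[2,3,5,0,1,7](2)
Move 4: P2 pit1 -> P1=[0,6,4,5,6,6](1) P2=[2,0,6,1,2,7](2)
Move 5: P2 pit0 -> P1=[0,6,4,5,6,6](1) P2=[0,1,7,1,2,7](2)
Move 6: P2 pit4 -> P1=[0,6,4,5,6,6](1) P2=[0,1,7,1,0,8](3)
Move 7: P1 pit3 -> P1=[0,6,4,0,7,7](2) P2=[1,2,7,1,0,8](3)

Answer: 2 3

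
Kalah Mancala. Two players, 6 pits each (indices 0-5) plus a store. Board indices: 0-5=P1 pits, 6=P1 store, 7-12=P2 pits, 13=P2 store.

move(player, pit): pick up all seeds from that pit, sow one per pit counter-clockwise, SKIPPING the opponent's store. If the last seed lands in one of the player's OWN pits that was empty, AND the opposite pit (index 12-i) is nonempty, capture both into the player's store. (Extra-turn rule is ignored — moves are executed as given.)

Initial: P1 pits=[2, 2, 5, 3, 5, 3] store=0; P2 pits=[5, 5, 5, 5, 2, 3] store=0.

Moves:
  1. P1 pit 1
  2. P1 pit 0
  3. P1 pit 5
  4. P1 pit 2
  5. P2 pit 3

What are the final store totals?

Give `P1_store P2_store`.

Move 1: P1 pit1 -> P1=[2,0,6,4,5,3](0) P2=[5,5,5,5,2,3](0)
Move 2: P1 pit0 -> P1=[0,1,7,4,5,3](0) P2=[5,5,5,5,2,3](0)
Move 3: P1 pit5 -> P1=[0,1,7,4,5,0](1) P2=[6,6,5,5,2,3](0)
Move 4: P1 pit2 -> P1=[0,1,0,5,6,1](2) P2=[7,7,6,5,2,3](0)
Move 5: P2 pit3 -> P1=[1,2,0,5,6,1](2) P2=[7,7,6,0,3,4](1)

Answer: 2 1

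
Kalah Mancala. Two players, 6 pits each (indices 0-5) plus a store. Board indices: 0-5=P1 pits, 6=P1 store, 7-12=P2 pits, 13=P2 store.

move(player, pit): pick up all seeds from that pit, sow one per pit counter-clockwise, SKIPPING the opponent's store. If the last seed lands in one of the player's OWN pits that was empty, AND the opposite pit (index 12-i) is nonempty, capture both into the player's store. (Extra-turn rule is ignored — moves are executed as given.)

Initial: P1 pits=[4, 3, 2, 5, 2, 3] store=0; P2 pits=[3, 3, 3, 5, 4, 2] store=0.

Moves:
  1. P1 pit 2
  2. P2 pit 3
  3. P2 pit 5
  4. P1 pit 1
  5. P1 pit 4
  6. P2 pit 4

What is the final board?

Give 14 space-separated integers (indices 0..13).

Move 1: P1 pit2 -> P1=[4,3,0,6,3,3](0) P2=[3,3,3,5,4,2](0)
Move 2: P2 pit3 -> P1=[5,4,0,6,3,3](0) P2=[3,3,3,0,5,3](1)
Move 3: P2 pit5 -> P1=[6,5,0,6,3,3](0) P2=[3,3,3,0,5,0](2)
Move 4: P1 pit1 -> P1=[6,0,1,7,4,4](1) P2=[3,3,3,0,5,0](2)
Move 5: P1 pit4 -> P1=[6,0,1,7,0,5](2) P2=[4,4,3,0,5,0](2)
Move 6: P2 pit4 -> P1=[7,1,2,7,0,5](2) P2=[4,4,3,0,0,1](3)

Answer: 7 1 2 7 0 5 2 4 4 3 0 0 1 3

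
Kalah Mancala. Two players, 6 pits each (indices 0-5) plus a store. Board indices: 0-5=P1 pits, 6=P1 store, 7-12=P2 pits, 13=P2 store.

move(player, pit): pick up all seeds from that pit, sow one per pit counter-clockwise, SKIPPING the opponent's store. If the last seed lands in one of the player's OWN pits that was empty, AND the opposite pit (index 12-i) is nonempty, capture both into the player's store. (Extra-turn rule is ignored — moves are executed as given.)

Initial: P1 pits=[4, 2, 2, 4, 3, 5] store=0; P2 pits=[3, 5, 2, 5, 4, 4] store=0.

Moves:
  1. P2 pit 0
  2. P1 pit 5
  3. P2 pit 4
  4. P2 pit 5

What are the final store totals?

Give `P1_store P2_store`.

Answer: 1 2

Derivation:
Move 1: P2 pit0 -> P1=[4,2,2,4,3,5](0) P2=[0,6,3,6,4,4](0)
Move 2: P1 pit5 -> P1=[4,2,2,4,3,0](1) P2=[1,7,4,7,4,4](0)
Move 3: P2 pit4 -> P1=[5,3,2,4,3,0](1) P2=[1,7,4,7,0,5](1)
Move 4: P2 pit5 -> P1=[6,4,3,5,3,0](1) P2=[1,7,4,7,0,0](2)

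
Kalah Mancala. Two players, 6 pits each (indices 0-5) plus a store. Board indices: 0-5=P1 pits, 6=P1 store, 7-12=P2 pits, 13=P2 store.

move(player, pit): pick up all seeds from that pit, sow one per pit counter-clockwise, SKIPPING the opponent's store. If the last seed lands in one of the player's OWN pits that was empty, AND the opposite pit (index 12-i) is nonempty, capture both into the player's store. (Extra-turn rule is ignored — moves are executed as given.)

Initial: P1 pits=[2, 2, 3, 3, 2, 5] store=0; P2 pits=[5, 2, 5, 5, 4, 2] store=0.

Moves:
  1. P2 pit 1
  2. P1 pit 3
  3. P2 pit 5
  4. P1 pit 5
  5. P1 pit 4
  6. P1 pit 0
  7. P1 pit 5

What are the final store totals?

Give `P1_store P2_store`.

Answer: 12 1

Derivation:
Move 1: P2 pit1 -> P1=[2,2,3,3,2,5](0) P2=[5,0,6,6,4,2](0)
Move 2: P1 pit3 -> P1=[2,2,3,0,3,6](1) P2=[5,0,6,6,4,2](0)
Move 3: P2 pit5 -> P1=[3,2,3,0,3,6](1) P2=[5,0,6,6,4,0](1)
Move 4: P1 pit5 -> P1=[3,2,3,0,3,0](2) P2=[6,1,7,7,5,0](1)
Move 5: P1 pit4 -> P1=[3,2,3,0,0,1](3) P2=[7,1,7,7,5,0](1)
Move 6: P1 pit0 -> P1=[0,3,4,0,0,1](11) P2=[7,1,0,7,5,0](1)
Move 7: P1 pit5 -> P1=[0,3,4,0,0,0](12) P2=[7,1,0,7,5,0](1)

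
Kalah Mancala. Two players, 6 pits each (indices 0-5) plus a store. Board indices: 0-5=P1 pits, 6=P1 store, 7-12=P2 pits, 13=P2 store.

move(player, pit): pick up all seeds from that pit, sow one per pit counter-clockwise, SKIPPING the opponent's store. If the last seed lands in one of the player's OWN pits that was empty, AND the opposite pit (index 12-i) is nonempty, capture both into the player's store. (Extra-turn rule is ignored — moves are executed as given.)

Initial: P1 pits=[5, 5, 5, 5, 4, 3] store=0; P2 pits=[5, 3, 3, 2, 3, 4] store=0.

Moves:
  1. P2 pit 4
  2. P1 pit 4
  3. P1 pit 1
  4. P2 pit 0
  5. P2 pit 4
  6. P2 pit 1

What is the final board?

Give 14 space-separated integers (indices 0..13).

Answer: 6 0 6 6 1 5 2 0 0 5 4 1 8 3

Derivation:
Move 1: P2 pit4 -> P1=[6,5,5,5,4,3](0) P2=[5,3,3,2,0,5](1)
Move 2: P1 pit4 -> P1=[6,5,5,5,0,4](1) P2=[6,4,3,2,0,5](1)
Move 3: P1 pit1 -> P1=[6,0,6,6,1,5](2) P2=[6,4,3,2,0,5](1)
Move 4: P2 pit0 -> P1=[6,0,6,6,1,5](2) P2=[0,5,4,3,1,6](2)
Move 5: P2 pit4 -> P1=[6,0,6,6,1,5](2) P2=[0,5,4,3,0,7](2)
Move 6: P2 pit1 -> P1=[6,0,6,6,1,5](2) P2=[0,0,5,4,1,8](3)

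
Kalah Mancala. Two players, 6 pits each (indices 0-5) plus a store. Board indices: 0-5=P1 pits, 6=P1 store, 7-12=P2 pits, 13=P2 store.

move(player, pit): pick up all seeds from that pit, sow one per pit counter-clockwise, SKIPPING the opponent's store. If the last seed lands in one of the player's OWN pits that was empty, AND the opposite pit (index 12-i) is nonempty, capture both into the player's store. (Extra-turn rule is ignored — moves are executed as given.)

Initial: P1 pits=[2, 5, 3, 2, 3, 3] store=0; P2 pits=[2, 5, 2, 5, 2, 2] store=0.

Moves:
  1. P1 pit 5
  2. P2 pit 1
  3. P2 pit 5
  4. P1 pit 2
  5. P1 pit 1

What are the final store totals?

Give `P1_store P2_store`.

Move 1: P1 pit5 -> P1=[2,5,3,2,3,0](1) P2=[3,6,2,5,2,2](0)
Move 2: P2 pit1 -> P1=[3,5,3,2,3,0](1) P2=[3,0,3,6,3,3](1)
Move 3: P2 pit5 -> P1=[4,6,3,2,3,0](1) P2=[3,0,3,6,3,0](2)
Move 4: P1 pit2 -> P1=[4,6,0,3,4,0](5) P2=[0,0,3,6,3,0](2)
Move 5: P1 pit1 -> P1=[4,0,1,4,5,1](6) P2=[1,0,3,6,3,0](2)

Answer: 6 2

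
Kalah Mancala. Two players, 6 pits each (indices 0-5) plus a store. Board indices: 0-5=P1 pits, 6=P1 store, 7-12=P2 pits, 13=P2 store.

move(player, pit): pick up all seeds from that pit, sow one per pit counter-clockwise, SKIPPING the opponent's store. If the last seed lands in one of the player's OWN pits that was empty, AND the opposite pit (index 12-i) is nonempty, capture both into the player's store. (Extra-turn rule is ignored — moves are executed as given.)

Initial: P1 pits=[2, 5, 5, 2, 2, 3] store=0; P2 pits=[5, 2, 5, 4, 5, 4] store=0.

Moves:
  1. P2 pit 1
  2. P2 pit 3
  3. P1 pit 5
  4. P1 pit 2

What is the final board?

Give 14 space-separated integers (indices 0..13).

Answer: 3 6 0 3 3 1 2 7 1 6 0 6 5 1

Derivation:
Move 1: P2 pit1 -> P1=[2,5,5,2,2,3](0) P2=[5,0,6,5,5,4](0)
Move 2: P2 pit3 -> P1=[3,6,5,2,2,3](0) P2=[5,0,6,0,6,5](1)
Move 3: P1 pit5 -> P1=[3,6,5,2,2,0](1) P2=[6,1,6,0,6,5](1)
Move 4: P1 pit2 -> P1=[3,6,0,3,3,1](2) P2=[7,1,6,0,6,5](1)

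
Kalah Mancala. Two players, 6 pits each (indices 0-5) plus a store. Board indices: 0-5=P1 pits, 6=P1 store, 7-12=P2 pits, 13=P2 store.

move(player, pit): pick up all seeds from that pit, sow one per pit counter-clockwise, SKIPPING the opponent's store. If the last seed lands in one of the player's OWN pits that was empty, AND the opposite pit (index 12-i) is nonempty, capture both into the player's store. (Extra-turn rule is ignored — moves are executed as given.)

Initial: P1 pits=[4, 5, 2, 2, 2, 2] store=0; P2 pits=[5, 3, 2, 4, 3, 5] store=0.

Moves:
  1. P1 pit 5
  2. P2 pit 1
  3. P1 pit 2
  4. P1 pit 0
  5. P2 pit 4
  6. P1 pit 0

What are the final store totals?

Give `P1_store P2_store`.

Answer: 1 1

Derivation:
Move 1: P1 pit5 -> P1=[4,5,2,2,2,0](1) P2=[6,3,2,4,3,5](0)
Move 2: P2 pit1 -> P1=[4,5,2,2,2,0](1) P2=[6,0,3,5,4,5](0)
Move 3: P1 pit2 -> P1=[4,5,0,3,3,0](1) P2=[6,0,3,5,4,5](0)
Move 4: P1 pit0 -> P1=[0,6,1,4,4,0](1) P2=[6,0,3,5,4,5](0)
Move 5: P2 pit4 -> P1=[1,7,1,4,4,0](1) P2=[6,0,3,5,0,6](1)
Move 6: P1 pit0 -> P1=[0,8,1,4,4,0](1) P2=[6,0,3,5,0,6](1)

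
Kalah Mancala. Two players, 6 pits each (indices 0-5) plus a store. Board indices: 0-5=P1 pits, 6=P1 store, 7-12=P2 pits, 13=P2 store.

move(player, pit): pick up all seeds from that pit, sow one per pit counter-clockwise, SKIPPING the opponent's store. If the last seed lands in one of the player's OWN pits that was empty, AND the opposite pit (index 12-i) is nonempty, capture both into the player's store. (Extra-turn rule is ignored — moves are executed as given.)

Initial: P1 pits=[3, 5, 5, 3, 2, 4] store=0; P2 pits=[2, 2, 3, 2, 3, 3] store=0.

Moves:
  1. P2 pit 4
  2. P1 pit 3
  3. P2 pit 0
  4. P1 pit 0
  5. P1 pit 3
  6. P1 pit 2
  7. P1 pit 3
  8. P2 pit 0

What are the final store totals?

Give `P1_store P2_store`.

Move 1: P2 pit4 -> P1=[4,5,5,3,2,4](0) P2=[2,2,3,2,0,4](1)
Move 2: P1 pit3 -> P1=[4,5,5,0,3,5](1) P2=[2,2,3,2,0,4](1)
Move 3: P2 pit0 -> P1=[4,5,5,0,3,5](1) P2=[0,3,4,2,0,4](1)
Move 4: P1 pit0 -> P1=[0,6,6,1,4,5](1) P2=[0,3,4,2,0,4](1)
Move 5: P1 pit3 -> P1=[0,6,6,0,5,5](1) P2=[0,3,4,2,0,4](1)
Move 6: P1 pit2 -> P1=[0,6,0,1,6,6](2) P2=[1,4,4,2,0,4](1)
Move 7: P1 pit3 -> P1=[0,6,0,0,7,6](2) P2=[1,4,4,2,0,4](1)
Move 8: P2 pit0 -> P1=[0,6,0,0,7,6](2) P2=[0,5,4,2,0,4](1)

Answer: 2 1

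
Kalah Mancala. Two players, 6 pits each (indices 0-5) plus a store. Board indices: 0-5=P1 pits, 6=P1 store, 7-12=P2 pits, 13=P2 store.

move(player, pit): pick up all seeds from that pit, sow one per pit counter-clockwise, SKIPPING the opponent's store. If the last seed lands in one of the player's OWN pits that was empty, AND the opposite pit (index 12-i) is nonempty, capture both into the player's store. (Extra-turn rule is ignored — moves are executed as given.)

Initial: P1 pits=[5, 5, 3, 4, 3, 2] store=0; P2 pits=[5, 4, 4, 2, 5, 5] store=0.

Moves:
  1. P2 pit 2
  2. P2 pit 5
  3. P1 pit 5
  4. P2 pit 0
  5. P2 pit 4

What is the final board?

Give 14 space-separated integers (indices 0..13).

Answer: 7 7 5 6 5 0 1 0 5 1 4 0 2 4

Derivation:
Move 1: P2 pit2 -> P1=[5,5,3,4,3,2](0) P2=[5,4,0,3,6,6](1)
Move 2: P2 pit5 -> P1=[6,6,4,5,4,2](0) P2=[5,4,0,3,6,0](2)
Move 3: P1 pit5 -> P1=[6,6,4,5,4,0](1) P2=[6,4,0,3,6,0](2)
Move 4: P2 pit0 -> P1=[6,6,4,5,4,0](1) P2=[0,5,1,4,7,1](3)
Move 5: P2 pit4 -> P1=[7,7,5,6,5,0](1) P2=[0,5,1,4,0,2](4)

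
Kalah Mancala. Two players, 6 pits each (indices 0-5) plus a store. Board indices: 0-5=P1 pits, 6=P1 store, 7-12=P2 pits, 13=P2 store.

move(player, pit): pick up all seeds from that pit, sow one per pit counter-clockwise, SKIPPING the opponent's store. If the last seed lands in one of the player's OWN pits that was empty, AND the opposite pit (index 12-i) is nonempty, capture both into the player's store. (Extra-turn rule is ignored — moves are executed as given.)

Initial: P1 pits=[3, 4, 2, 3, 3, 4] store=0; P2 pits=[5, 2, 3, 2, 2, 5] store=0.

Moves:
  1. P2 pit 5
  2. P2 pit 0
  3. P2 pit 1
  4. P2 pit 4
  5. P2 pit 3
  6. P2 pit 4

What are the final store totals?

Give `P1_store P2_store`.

Move 1: P2 pit5 -> P1=[4,5,3,4,3,4](0) P2=[5,2,3,2,2,0](1)
Move 2: P2 pit0 -> P1=[0,5,3,4,3,4](0) P2=[0,3,4,3,3,0](6)
Move 3: P2 pit1 -> P1=[0,5,3,4,3,4](0) P2=[0,0,5,4,4,0](6)
Move 4: P2 pit4 -> P1=[1,6,3,4,3,4](0) P2=[0,0,5,4,0,1](7)
Move 5: P2 pit3 -> P1=[2,6,3,4,3,4](0) P2=[0,0,5,0,1,2](8)
Move 6: P2 pit4 -> P1=[2,6,3,4,3,4](0) P2=[0,0,5,0,0,3](8)

Answer: 0 8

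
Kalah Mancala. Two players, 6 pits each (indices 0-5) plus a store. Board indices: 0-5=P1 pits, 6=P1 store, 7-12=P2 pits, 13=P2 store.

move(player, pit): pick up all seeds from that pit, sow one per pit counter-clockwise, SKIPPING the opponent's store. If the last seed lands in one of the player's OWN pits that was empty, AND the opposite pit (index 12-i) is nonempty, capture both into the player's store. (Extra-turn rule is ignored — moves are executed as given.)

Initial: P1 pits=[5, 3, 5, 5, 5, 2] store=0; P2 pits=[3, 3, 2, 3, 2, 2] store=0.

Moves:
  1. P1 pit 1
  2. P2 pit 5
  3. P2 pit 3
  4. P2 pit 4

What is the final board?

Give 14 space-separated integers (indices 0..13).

Move 1: P1 pit1 -> P1=[5,0,6,6,6,2](0) P2=[3,3,2,3,2,2](0)
Move 2: P2 pit5 -> P1=[6,0,6,6,6,2](0) P2=[3,3,2,3,2,0](1)
Move 3: P2 pit3 -> P1=[6,0,6,6,6,2](0) P2=[3,3,2,0,3,1](2)
Move 4: P2 pit4 -> P1=[7,0,6,6,6,2](0) P2=[3,3,2,0,0,2](3)

Answer: 7 0 6 6 6 2 0 3 3 2 0 0 2 3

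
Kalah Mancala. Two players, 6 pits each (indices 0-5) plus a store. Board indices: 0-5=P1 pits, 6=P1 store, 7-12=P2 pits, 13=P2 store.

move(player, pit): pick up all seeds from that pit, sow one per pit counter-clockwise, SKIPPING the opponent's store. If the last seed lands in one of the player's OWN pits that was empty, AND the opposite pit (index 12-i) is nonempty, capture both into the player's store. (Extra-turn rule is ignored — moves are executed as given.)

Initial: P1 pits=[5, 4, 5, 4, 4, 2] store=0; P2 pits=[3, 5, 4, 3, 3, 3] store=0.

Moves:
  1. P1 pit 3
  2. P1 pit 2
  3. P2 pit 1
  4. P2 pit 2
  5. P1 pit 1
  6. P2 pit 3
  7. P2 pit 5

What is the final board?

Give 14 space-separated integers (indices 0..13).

Move 1: P1 pit3 -> P1=[5,4,5,0,5,3](1) P2=[4,5,4,3,3,3](0)
Move 2: P1 pit2 -> P1=[5,4,0,1,6,4](2) P2=[5,5,4,3,3,3](0)
Move 3: P2 pit1 -> P1=[5,4,0,1,6,4](2) P2=[5,0,5,4,4,4](1)
Move 4: P2 pit2 -> P1=[6,4,0,1,6,4](2) P2=[5,0,0,5,5,5](2)
Move 5: P1 pit1 -> P1=[6,0,1,2,7,5](2) P2=[5,0,0,5,5,5](2)
Move 6: P2 pit3 -> P1=[7,1,1,2,7,5](2) P2=[5,0,0,0,6,6](3)
Move 7: P2 pit5 -> P1=[8,2,2,3,8,5](2) P2=[5,0,0,0,6,0](4)

Answer: 8 2 2 3 8 5 2 5 0 0 0 6 0 4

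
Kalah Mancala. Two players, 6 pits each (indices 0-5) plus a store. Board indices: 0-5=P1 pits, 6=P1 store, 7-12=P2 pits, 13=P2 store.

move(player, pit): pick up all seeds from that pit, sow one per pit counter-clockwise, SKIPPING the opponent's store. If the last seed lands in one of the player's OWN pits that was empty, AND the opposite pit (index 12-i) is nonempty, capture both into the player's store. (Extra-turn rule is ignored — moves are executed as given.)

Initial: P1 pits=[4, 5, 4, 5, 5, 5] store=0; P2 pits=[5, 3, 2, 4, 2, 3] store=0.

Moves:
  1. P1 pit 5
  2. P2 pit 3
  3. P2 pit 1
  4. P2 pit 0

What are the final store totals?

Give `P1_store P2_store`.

Move 1: P1 pit5 -> P1=[4,5,4,5,5,0](1) P2=[6,4,3,5,2,3](0)
Move 2: P2 pit3 -> P1=[5,6,4,5,5,0](1) P2=[6,4,3,0,3,4](1)
Move 3: P2 pit1 -> P1=[5,6,4,5,5,0](1) P2=[6,0,4,1,4,5](1)
Move 4: P2 pit0 -> P1=[5,6,4,5,5,0](1) P2=[0,1,5,2,5,6](2)

Answer: 1 2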